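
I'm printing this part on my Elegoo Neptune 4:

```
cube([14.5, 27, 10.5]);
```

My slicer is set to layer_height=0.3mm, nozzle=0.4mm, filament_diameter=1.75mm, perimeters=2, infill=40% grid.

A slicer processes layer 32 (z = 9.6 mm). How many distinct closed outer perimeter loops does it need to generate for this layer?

At z = 9.6 mm: the cube is present — its section is the full 14.5×27 rectangle. The result has 1 disconnected region.

1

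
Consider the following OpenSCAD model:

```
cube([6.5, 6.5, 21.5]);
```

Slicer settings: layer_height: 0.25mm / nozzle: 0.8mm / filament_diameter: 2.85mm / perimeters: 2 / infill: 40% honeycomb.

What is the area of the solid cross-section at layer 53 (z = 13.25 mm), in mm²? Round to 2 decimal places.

42.25 mm²

At z = 13.25 mm: the cube (footprint 6.5×6.5) is included at this height (area 42.25 mm²). Overall, the cross-section is a single solid region. Net area = 42.25 mm².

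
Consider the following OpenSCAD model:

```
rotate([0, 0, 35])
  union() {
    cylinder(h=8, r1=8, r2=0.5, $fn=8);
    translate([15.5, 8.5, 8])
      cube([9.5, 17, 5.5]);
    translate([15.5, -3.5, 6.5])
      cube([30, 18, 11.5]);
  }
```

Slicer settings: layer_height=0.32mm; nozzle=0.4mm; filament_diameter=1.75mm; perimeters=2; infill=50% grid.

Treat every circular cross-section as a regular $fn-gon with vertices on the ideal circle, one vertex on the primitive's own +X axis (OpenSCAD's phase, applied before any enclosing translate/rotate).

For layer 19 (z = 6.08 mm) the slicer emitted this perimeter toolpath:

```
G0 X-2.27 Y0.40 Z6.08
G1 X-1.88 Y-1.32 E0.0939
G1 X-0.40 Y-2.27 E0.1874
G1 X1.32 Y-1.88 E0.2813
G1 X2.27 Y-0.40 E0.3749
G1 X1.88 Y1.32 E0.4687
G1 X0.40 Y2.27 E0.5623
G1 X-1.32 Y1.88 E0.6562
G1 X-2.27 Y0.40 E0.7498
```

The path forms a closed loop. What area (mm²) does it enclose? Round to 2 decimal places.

Apply the shoelace formula to the sequence of (X, Y) vertices; enclosed area = 14.98 mm².

14.98 mm²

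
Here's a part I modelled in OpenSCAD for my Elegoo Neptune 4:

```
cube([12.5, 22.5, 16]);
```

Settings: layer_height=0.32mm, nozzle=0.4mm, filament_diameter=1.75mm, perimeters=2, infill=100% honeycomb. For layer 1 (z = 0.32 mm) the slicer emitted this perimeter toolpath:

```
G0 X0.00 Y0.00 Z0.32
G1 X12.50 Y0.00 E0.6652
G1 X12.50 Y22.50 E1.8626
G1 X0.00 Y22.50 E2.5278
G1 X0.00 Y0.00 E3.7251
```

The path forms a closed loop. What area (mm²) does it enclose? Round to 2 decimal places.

281.25 mm²

Apply the shoelace formula to the sequence of (X, Y) vertices; enclosed area = 281.25 mm².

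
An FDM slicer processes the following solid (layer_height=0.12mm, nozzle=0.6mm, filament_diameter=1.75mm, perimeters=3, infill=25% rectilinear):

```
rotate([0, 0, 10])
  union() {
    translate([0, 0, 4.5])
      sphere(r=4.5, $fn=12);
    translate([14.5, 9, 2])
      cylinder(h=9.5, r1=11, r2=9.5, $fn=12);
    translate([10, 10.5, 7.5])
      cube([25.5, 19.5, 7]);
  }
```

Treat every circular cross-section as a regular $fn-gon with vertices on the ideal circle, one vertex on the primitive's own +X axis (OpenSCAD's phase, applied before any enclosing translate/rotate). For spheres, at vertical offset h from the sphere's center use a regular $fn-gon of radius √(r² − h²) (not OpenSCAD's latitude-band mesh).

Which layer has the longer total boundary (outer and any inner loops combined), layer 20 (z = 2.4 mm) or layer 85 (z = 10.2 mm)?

Layer 20 (z = 2.4): the r=4.5 sphere contributes a regular 12-gon of circumradius √(4.5²−2.1²) = 3.980 (perimeter = 2·12·3.980·sin(180°/12) = 24.72 mm); the cone at (14.5, 9) (r1=11→r2=9.5) has section circumradius 10.937 here — a regular 12-gon (perimeter = 2·12·10.937·sin(180°/12) = 67.94 mm); the cube at (10, 10.5) is absent (z outside [7.5, 14.5]); Taking the union: the 2 present regions are separate (no shared area or edge), so areas and boundary lengths simply add and each stays a separate island — boundary = 92.66 mm; (whole slice rotated 10° about Z — lengths, areas and connectivity unchanged). So its perimeter = 92.66 mm. Layer 85 (z = 10.2): the sphere does not reach this height (|z−center|=5.700 > r=4.5); the cone at (14.5, 9): at t=0.863 of its height the radius interpolates to r₁+(r₂−r₁)t = 9.705, giving a regular 12-gon of that circumradius (perimeter = 2·12·9.705·sin(180°/12) = 60.29 mm); the cube at (10, 10.5) is present — its section is the full 25.5×19.5 rectangle (perimeter 90.00 mm); Merging all regions: the regions partially overlap (shared area 90.60 mm²), so the edge portions inside another operand are dropped and the merged outline is re-measured after clipping — boundary = 111.31 mm; (whole slice rotated 10° about Z — lengths, areas and connectivity unchanged). So its perimeter = 111.31 mm. Layer 85 is larger (111.31 vs 92.66 mm).

layer 85 (z = 10.2 mm)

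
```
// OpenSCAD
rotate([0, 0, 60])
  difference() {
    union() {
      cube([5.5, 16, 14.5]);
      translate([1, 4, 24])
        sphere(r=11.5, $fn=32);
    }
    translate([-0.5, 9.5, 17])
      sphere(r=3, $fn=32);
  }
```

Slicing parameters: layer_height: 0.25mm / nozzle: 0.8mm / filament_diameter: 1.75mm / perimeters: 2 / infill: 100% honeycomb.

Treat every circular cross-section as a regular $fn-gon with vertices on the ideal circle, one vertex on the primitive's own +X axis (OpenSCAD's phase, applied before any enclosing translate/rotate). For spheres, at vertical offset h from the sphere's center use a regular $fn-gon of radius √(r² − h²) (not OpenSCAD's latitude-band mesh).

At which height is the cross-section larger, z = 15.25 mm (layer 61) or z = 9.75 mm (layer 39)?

Layer 61 (z = 15.25): the cube is not intersected at this z (z outside [0, 14.5]); the r=11.5 sphere at (1, 4) contributes a regular 32-gon of circumradius √(11.5²−8.75²) = 7.462 (area = (32/2)·7.462²·sin(360°/32) = 173.83 mm²); Combining (union): only the r=11.5 sphere at (1, 4) is present, so the union is just that shape — area = 173.83 mm²; the r=3 sphere at (-0.5, 9.5) contributes a regular 32-gon of circumradius √(3²−1.75²) = 2.437 (area = (32/2)·2.437²·sin(360°/32) = 18.53 mm²); After the difference (first − rest): starting from the result so far (173.83 mm²), the r=3 sphere at (-0.5, 9.5) partially overlaps it — only the 16.65 mm² overlap (of its 18.53 mm²) is removed, clipping the outline — area = 157.18 mm²; (rotated 60° about Z; rotation is an isometry so areas/perimeters/island counts are preserved). So its area = 157.18 mm². Layer 39 (z = 9.75): the cube (footprint 5.5×16) is included at this height (area 88.00 mm²); the sphere at (1, 4) is not intersected at this z (|z−center|=14.250 > r=11.5); Combining (union): only the 5.5×16 cube is present, so the union is just that shape — area = 88.00 mm²; the sphere at (-0.5, 9.5) does not reach this height (|z−center|=7.250 > r=3); After the difference (first − rest): none of the subtracted shapes is present at this height, so that combined region is unchanged — area = 88.00 mm²; (whole slice rotated 60° about Z — lengths, areas and connectivity unchanged). So its area = 88.00 mm². Layer 61 is larger (157.18 vs 88.00 mm²).

layer 61 (z = 15.25 mm)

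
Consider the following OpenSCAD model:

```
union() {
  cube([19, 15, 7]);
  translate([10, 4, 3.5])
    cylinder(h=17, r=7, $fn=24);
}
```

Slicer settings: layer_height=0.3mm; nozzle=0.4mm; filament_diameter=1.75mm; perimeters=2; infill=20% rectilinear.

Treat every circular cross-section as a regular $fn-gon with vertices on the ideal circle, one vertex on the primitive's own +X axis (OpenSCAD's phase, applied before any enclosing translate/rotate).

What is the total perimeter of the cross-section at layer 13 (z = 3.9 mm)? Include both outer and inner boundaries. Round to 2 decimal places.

70.00 mm

At z = 3.9 mm: the cube is present — its section is the full 19×15 rectangle (perimeter 68.00 mm); the r=7 cylinder at (10, 4) gives a regular 24-gon of circumradius 7 (constant along its height) (perimeter = 2·24·7.000·sin(180°/24) = 43.86 mm); Taking the union: the regions partially overlap (shared area 128.55 mm²), so the edge portions inside another operand are dropped and the merged outline is re-measured after clipping — boundary = 70.00 mm. Overall, the cross-section is a single solid region. Total boundary length (outer) = 70.00 mm.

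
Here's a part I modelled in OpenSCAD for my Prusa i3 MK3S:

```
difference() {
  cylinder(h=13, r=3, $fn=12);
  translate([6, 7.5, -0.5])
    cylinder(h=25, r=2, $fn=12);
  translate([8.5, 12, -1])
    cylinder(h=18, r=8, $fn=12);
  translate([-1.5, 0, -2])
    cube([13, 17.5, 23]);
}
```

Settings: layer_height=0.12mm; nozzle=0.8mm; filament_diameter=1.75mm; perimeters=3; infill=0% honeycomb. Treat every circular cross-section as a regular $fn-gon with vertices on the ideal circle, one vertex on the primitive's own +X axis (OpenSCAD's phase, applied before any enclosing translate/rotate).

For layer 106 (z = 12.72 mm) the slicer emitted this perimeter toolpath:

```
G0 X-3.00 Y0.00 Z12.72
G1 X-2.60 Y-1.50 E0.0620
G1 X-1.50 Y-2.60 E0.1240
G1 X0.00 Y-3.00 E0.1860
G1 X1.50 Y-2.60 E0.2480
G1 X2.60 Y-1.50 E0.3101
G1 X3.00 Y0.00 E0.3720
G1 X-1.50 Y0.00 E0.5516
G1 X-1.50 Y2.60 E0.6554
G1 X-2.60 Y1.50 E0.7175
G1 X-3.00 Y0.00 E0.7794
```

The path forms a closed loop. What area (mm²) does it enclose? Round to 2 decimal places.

Apply the shoelace formula to the sequence of (X, Y) vertices; enclosed area = 16.07 mm².

16.07 mm²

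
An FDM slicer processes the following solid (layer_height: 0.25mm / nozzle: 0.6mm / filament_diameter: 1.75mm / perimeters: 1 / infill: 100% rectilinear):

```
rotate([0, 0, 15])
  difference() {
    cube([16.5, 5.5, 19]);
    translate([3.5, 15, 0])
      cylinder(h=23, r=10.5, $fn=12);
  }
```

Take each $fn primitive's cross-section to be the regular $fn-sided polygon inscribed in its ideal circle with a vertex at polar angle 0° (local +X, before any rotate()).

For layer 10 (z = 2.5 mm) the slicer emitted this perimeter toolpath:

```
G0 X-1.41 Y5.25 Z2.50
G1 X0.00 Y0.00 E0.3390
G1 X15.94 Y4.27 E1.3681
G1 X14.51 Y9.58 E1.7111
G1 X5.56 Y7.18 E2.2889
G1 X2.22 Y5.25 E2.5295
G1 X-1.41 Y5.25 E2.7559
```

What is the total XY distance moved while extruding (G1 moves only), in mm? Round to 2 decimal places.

Sum the Euclidean lengths of each G1 segment: total = 44.19 mm.

44.19 mm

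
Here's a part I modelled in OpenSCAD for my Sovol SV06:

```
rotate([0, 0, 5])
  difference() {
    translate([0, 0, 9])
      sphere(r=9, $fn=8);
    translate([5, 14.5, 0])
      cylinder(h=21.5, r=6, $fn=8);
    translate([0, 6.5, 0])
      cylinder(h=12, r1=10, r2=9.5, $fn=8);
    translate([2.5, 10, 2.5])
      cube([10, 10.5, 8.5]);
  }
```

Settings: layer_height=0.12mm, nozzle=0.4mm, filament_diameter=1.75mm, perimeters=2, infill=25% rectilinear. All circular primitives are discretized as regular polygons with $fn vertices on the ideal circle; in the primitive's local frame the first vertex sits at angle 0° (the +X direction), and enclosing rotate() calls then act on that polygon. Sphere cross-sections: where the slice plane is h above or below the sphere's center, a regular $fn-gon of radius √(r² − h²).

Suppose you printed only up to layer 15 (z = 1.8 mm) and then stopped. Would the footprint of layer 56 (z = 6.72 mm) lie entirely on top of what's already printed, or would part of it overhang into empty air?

part overhangs

Compare the two slices. At z = 1.8: the r=9 sphere slices to a regular 8-gon of circumradius 5.400 (√(r²−h²) with h=7.2 from center) (area = (8/2)·5.400²·sin(360°/8) = 82.48 mm²); the r=6 cylinder at (5, 14.5) gives a regular 8-gon of circumradius 6 (constant along its height) (area = (8/2)·6.000²·sin(360°/8) = 101.82 mm²); the cone at (0, 6.5) contributes a regular 8-gon of circumradius 9.925 (interpolated between r1=10 and r2=9.5 at t=0.150) (area = (8/2)·9.925²·sin(360°/8) = 278.62 mm²); the cube at (2.5, 10) does not reach this height (z outside [2.5, 11]); After the difference (first − rest): starting from the r=9 sphere (82.48 mm²), the r=6 cylinder at (5, 14.5) misses the remaining region (no effect); the cone at (0, 6.5) partially overlaps it — only the 65.44 mm² overlap (of its 278.62 mm²) is removed, clipping the outline — area = 17.03 mm²; (whole slice rotated 5° about Z — lengths, areas and connectivity unchanged). At z = 6.72: the r=9 sphere slices to a regular 8-gon of circumradius 8.706 (√(r²−h²) with h=2.28 from center) (area = (8/2)·8.706²·sin(360°/8) = 214.40 mm²); the r=6 cylinder at (5, 14.5) gives a regular 8-gon of circumradius 6 (constant along its height) (area = (8/2)·6.000²·sin(360°/8) = 101.82 mm²); the cone at (0, 6.5) contributes a regular 8-gon of circumradius 9.720 (interpolated between r1=10 and r2=9.5 at t=0.560) (area = (8/2)·9.720²·sin(360°/8) = 267.23 mm²); the cube at (2.5, 10) (footprint 10×10.5) is included at this height (area 105.00 mm²); Subtracting the remaining from the first: starting from the r=9 sphere (214.40 mm²), the r=6 cylinder at (5, 14.5) misses the remaining region (no effect); the cone at (0, 6.5) partially overlaps it — only the 128.55 mm² overlap (of its 267.23 mm²) is removed, clipping the outline; the 10×10.5 cube at (2.5, 10) misses the remaining region (no effect) — area = 85.85 mm²; (whole slice rotated 5° about Z — lengths, areas and connectivity unchanged). Checking containment: at z = 6.72 the cross-section extends beyond the z = 1.8 cross-section by about 68.82 mm².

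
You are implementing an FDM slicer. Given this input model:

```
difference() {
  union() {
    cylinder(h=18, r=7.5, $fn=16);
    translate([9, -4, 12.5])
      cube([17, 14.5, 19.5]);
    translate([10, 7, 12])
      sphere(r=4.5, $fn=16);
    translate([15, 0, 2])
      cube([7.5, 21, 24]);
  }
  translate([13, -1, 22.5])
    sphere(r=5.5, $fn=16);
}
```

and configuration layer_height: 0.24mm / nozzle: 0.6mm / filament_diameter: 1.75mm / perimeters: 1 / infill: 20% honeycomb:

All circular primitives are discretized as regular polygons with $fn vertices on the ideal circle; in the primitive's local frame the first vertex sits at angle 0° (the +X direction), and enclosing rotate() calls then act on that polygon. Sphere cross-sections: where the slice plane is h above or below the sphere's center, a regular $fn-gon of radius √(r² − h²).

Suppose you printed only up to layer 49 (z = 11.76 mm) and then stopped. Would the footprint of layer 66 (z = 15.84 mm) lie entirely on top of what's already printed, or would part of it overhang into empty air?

part overhangs

Compare the two slices. At z = 11.76: the cylinder: section is a regular 16-gon, circumradius r=7.5 (area = (16/2)·7.500²·sin(360°/16) = 172.21 mm²); the cube at (9, -4) is absent (z outside [12.5, 32]); the sphere at (10, 7): section is a regular 16-gon, circumradius = √(r²−h²) = √(4.5²−0.24²) = 4.494 (area = (16/2)·4.494²·sin(360°/16) = 61.82 mm²); the cube at (15, 0) (footprint 7.5×21) is included at this height (area 157.50 mm²); Combining (union): the 3 present regions are separate (no shared area or edge), so areas and boundary lengths simply add and each stays a separate island — area = 391.53 mm²; the sphere at (13, -1) is absent (|z−center|=10.740 > r=5.5); After the difference (first − rest): none of the subtracted shapes is present at this height, so the result so far is unchanged — area = 391.53 mm². At z = 15.84: the cylinder: section is a regular 16-gon, circumradius r=7.5 (area = (16/2)·7.500²·sin(360°/16) = 172.21 mm²); the 17×14.5 cube at (9, -4) contributes its full rectangle (area 246.50 mm²); the r=4.5 sphere at (10, 7) contributes a regular 16-gon of circumradius √(4.5²−3.84²) = 2.346 (area = (16/2)·2.346²·sin(360°/16) = 16.85 mm²); the cube at (15, 0) (footprint 7.5×21) is included at this height (area 157.50 mm²); Taking the union: the regions partially overlap — summed areas 593.06 mm² minus the doubly-counted overlap 91.66 mm² gives 501.39 mm² — area = 501.39 mm²; the sphere at (13, -1) is not intersected at this z (|z−center|=6.660 > r=5.5); After the difference (first − rest): none of the subtracted shapes is present at this height, so that combined region is unchanged — area = 501.39 mm². Checking containment: at z = 15.84 the cross-section extends beyond the z = 11.76 cross-section by about 130.68 mm².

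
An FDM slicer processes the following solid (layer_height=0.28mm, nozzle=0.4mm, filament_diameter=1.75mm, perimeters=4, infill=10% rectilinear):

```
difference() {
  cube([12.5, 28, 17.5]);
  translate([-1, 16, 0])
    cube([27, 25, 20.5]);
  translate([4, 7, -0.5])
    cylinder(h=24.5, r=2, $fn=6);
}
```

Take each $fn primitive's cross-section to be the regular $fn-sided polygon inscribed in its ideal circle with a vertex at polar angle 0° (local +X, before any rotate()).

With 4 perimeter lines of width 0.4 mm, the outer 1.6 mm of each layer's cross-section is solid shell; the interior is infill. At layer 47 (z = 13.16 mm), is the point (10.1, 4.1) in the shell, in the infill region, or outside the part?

At z = 13.16 mm: the 12.5×28 cube contributes its full rectangle; the cube at (-1, 16) (footprint 27×25) is included at this height; the cylinder at (4, 7): section is a regular 6-gon, circumradius r=2; Taking the first minus the rest: starting from the 12.5×28 cube, the 27×25 cube at (-1, 16) partially overlaps it — only the 150.00 mm² overlap (of its 675.00 mm²) is removed, clipping the outline; the r=2 cylinder at (4, 7) lies wholly inside it (removes its full 10.39 mm² and its 12.00 mm outline becomes a hole wall) — 1 connected region with 1 hole. Overall, the cross-section is one region with 1 hole. The nearest boundary edge runs (12.50, 16.00)→(12.50, 0.00); distance from the point to it = 2.40 mm. The point is inside the cross-section and 2.40 mm from the nearest boundary — more than the 1.6 mm shell width (4 × 0.4), so it's in the infill interior.

infill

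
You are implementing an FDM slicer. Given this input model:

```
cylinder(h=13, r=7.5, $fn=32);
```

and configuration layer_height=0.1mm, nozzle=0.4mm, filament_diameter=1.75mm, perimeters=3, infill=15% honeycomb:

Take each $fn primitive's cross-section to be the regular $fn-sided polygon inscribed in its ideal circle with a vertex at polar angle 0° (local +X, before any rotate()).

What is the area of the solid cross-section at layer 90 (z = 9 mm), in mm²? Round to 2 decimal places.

175.58 mm²

At z = 9 mm: the r=7.5 cylinder contributes a regular 32-gon of circumradius 7.5 (area = (32/2)·7.500²·sin(360°/32) = 175.58 mm²). Overall, the cross-section is a single solid region. Net area = 175.58 mm².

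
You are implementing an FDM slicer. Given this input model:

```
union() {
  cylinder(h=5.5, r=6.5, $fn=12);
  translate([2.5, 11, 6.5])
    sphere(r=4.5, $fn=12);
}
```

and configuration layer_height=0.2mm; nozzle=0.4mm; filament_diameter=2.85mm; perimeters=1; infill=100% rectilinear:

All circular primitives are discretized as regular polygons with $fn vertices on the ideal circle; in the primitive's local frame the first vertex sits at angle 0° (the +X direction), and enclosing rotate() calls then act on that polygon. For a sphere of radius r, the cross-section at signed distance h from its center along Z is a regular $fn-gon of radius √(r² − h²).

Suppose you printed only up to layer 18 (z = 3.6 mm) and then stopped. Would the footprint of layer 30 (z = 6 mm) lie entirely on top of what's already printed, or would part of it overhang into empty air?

part overhangs

Compare the two slices. At z = 3.6: the r=6.5 cylinder gives a regular 12-gon of circumradius 6.5 (constant along its height) (area = (12/2)·6.500²·sin(360°/12) = 126.75 mm²); the sphere at (2.5, 11): section is a regular 12-gon, circumradius = √(r²−h²) = √(4.5²−2.9²) = 3.441 (area = (12/2)·3.441²·sin(360°/12) = 35.52 mm²); Combining (union): the 2 present regions are separate (no shared area or edge), so areas and boundary lengths simply add and each stays a separate island — area = 162.27 mm². At z = 6: the cylinder does not reach this height (z outside [0, 5.5]); the sphere at (2.5, 11): section is a regular 12-gon, circumradius = √(r²−h²) = √(4.5²−0.5²) = 4.472 (area = (12/2)·4.472²·sin(360°/12) = 60.00 mm²); Merging all regions: only the r=4.5 sphere at (2.5, 11) is present, so the union is just that shape — area = 60.00 mm². Checking containment: at z = 6 the cross-section extends beyond the z = 3.6 cross-section by about 24.48 mm².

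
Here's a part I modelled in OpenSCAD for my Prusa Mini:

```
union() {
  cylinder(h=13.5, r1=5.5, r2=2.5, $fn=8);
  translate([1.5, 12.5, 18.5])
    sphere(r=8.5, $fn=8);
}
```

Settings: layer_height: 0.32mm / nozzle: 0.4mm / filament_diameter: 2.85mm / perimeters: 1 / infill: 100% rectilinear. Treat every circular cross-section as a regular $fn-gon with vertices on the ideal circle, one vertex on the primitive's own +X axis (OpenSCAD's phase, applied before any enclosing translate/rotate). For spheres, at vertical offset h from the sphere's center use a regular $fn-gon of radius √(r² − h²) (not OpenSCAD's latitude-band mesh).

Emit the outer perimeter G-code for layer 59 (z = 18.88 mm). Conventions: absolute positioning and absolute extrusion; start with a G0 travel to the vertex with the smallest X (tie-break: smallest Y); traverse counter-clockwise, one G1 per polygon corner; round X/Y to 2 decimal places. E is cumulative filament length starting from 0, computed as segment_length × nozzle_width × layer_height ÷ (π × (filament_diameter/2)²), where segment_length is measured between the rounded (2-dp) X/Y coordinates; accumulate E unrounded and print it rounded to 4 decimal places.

G0 X-6.99 Y12.50 Z18.88
G1 X-4.50 Y6.50 E0.1303
G1 X1.50 Y4.01 E0.2607
G1 X7.50 Y6.50 E0.3910
G1 X9.99 Y12.50 E0.5214
G1 X7.50 Y18.50 E0.6517
G1 X1.50 Y20.99 E0.7821
G1 X-4.50 Y18.50 E0.9124
G1 X-6.99 Y12.50 E1.0427

At z = 18.88 mm: the cone does not reach this height (z outside [0, 13.5]); the r=8.5 sphere at (1.5, 12.5) slices to a regular 8-gon of circumradius 8.492 (√(r²−h²) with h=0.38 from center); Merging all regions: only the r=8.5 sphere at (1.5, 12.5) is present, so the union is just that shape — 1 connected region. The outline is a single polygon with 8 vertices. Extrusion per mm of travel: 0.4 × 0.32 / (π × 1.425²) = 0.020065. Accumulating E over each segment gives final E = 1.0427.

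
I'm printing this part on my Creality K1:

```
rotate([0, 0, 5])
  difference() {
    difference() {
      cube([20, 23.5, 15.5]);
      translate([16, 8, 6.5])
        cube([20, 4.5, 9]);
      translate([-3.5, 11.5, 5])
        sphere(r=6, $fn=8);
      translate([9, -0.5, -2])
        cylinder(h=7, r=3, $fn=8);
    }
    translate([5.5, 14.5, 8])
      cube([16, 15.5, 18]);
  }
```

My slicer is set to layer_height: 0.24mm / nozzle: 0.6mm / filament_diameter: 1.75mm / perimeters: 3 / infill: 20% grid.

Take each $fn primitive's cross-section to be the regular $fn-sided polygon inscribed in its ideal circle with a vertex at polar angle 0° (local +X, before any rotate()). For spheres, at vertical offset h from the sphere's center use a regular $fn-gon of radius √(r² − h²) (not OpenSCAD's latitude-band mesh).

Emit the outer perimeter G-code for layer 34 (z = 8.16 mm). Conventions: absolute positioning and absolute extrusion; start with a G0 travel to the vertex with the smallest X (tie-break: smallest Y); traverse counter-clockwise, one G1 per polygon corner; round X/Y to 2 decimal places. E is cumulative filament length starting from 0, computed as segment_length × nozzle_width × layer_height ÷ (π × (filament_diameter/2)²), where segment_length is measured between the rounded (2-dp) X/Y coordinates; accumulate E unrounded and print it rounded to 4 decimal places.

G0 X-2.05 Y23.41 Z8.16
G1 X-1.32 Y15.09 E0.5000
G1 X-1.21 Y15.06 E0.5068
G1 X0.59 Y11.60 E0.7403
G1 X-0.58 Y7.87 E0.9744
G1 X-0.68 Y7.82 E0.9811
G1 X0.00 Y0.00 E1.4510
G1 X19.92 Y1.74 E2.6481
G1 X19.23 Y9.71 E3.1271
G1 X15.24 Y9.36 E3.3669
G1 X14.85 Y13.85 E3.6367
G1 X18.83 Y14.20 E3.8759
G1 X18.66 Y16.19 E3.9954
G1 X4.22 Y14.92 E4.8633
G1 X3.43 Y23.89 E5.4024
G1 X-2.05 Y23.41 E5.7317

At z = 8.16 mm: the 20×23.5 cube contributes its full rectangle; the cube at (16, 8) (footprint 20×4.5) is included at this height; the r=6 sphere at (-3.5, 11.5) contributes a regular 8-gon of circumradius √(6²−3.16²) = 5.100; the cylinder at (9, -0.5) is not intersected at this z (z outside [-2, 5]); Taking the first minus the rest: starting from the 20×23.5 cube, the 20×4.5 cube at (16, 8) partially overlaps it — only the 18.00 mm² overlap (of its 90.00 mm²) is removed, clipping the outline; the r=6 sphere at (-3.5, 11.5) partially overlaps it — only the 6.16 mm² overlap (of its 73.58 mm²) is removed, clipping the outline — 1 connected region; the cube at (5.5, 14.5) (footprint 16×15.5) is included at this height; Taking the first minus the rest: starting from that combined region, the 16×15.5 cube at (5.5, 14.5) partially overlaps it — only the 130.50 mm² overlap (of its 248.00 mm²) is removed, clipping the outline — 1 connected region; (rotated 5° about Z; rotation is an isometry so areas/perimeters/island counts are preserved). The outline is a single polygon with 15 vertices. Extrusion per mm of travel: 0.6 × 0.24 / (π × 0.875²) = 0.059868. Accumulating E over each segment gives final E = 5.7317.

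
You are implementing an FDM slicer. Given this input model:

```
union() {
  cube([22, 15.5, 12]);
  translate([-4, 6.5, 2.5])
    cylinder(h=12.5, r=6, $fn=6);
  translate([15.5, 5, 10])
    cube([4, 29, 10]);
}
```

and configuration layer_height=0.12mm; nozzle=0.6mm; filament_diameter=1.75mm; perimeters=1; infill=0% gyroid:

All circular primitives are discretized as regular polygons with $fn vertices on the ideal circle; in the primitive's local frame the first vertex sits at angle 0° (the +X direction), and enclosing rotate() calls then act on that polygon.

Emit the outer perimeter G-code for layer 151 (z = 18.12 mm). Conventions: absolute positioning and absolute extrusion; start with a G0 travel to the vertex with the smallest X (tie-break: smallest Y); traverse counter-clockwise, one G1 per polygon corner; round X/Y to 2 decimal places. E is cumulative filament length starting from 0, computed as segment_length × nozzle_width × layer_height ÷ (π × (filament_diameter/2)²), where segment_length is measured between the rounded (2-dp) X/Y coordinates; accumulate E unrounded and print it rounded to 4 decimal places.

At z = 18.12 mm: the cube is not intersected at this z (z outside [0, 12]); the cylinder at (-4, 6.5) is not intersected at this z (z outside [2.5, 15]); the 4×29 cube at (15.5, 5) contributes its full rectangle; Combining (union): only the 4×29 cube at (15.5, 5) is present, so the union is just that shape — 1 connected region. The outline is a single polygon with 4 vertices. Extrusion per mm of travel: 0.6 × 0.12 / (π × 0.875²) = 0.029934. Accumulating E over each segment gives final E = 1.9757.

G0 X15.50 Y5.00 Z18.12
G1 X19.50 Y5.00 E0.1197
G1 X19.50 Y34.00 E0.9878
G1 X15.50 Y34.00 E1.1076
G1 X15.50 Y5.00 E1.9757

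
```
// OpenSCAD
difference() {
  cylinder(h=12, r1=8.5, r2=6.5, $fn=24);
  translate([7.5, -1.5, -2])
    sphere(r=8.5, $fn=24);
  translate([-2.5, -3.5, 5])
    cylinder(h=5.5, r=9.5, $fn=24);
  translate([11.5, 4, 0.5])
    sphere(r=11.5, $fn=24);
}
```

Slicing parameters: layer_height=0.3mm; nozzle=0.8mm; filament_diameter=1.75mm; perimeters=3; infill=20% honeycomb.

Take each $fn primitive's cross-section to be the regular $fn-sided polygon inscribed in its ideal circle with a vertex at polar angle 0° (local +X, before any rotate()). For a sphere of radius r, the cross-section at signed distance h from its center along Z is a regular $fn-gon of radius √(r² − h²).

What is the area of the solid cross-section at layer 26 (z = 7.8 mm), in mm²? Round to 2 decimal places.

At z = 7.8 mm: the cone contributes a regular 24-gon of circumradius 7.200 (interpolated between r1=8.5 and r2=6.5 at t=0.650) (area = (24/2)·7.200²·sin(360°/24) = 161.01 mm²); the sphere at (7.5, -1.5) does not reach this height (|z−center|=9.800 > r=8.5); the cylinder at (-2.5, -3.5): section is a regular 24-gon, circumradius r=9.5 (area = (24/2)·9.500²·sin(360°/24) = 280.30 mm²); the r=11.5 sphere at (11.5, 4) contributes a regular 24-gon of circumradius √(11.5²−7.3²) = 8.886 (area = (24/2)·8.886²·sin(360°/24) = 245.24 mm²); Subtracting the remaining from the first: starting from the cone (161.01 mm²), the r=9.5 cylinder at (-2.5, -3.5) partially overlaps it — only the 139.35 mm² overlap (of its 280.30 mm²) is removed, clipping the outline; the r=11.5 sphere at (11.5, 4) partially overlaps it — only the 12.64 mm² overlap (of its 245.24 mm²) is removed, clipping the outline — area = 9.01 mm². Overall, the cross-section is a single solid region. Net area = 9.01 mm².

9.01 mm²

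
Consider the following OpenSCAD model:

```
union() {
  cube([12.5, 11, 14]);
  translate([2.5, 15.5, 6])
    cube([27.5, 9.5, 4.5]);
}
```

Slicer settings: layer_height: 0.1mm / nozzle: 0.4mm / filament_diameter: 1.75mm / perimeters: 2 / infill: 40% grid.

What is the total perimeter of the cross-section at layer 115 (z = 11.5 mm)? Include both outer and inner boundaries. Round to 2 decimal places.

At z = 11.5 mm: the 12.5×11 cube contributes its full rectangle (perimeter 47.00 mm); the cube at (2.5, 15.5) is absent (z outside [6, 10.5]); Combining (union): only the 12.5×11 cube is present, so the union is just that shape — boundary = 47.00 mm. Overall, the cross-section is a single solid region. Total boundary length (outer) = 47.00 mm.

47.00 mm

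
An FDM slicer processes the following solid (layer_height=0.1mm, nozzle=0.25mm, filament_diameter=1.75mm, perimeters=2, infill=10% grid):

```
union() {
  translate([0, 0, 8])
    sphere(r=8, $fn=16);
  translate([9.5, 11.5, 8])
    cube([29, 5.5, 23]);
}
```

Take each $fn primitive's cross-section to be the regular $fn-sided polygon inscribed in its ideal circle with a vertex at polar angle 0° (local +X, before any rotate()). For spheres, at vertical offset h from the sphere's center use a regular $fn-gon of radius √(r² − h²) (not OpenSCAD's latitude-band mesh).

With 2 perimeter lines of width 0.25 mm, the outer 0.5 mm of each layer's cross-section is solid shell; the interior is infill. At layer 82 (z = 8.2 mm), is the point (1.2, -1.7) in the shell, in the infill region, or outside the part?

At z = 8.2 mm: the r=8 sphere slices to a regular 16-gon of circumradius 7.997 (√(r²−h²) with h=0.2 from center); the 29×5.5 cube at (9.5, 11.5) contributes its full rectangle; Combining (union): the 2 present regions are separate (no shared area or edge), so areas and boundary lengths simply add and each stays a separate island — 2 connected regions. Overall, the cross-section has 2 separate islands. The nearest boundary edge runs (5.66, -5.66)→(3.06, -7.39); distance from the point to it = 5.76 mm. (Shell/infill is judged within the island containing the point — the largest one.) The point is inside the cross-section and 5.76 mm from the nearest boundary — more than the 0.5 mm shell width (2 × 0.25), so it's in the infill interior.

infill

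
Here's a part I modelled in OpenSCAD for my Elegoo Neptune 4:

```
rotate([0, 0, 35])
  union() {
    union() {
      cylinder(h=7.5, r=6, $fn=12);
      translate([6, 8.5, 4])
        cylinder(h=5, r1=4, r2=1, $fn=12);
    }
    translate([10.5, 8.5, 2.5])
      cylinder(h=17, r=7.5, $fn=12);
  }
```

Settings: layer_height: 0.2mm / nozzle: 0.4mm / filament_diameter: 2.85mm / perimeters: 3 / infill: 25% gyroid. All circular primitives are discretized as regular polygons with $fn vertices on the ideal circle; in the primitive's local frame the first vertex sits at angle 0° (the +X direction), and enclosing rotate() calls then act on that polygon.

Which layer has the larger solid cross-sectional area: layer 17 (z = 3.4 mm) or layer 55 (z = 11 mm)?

Layer 17 (z = 3.4): the cylinder: section is a regular 12-gon, circumradius r=6 (area = (12/2)·6.000²·sin(360°/12) = 108.00 mm²); the cone at (6, 8.5) is absent (z outside [4, 9]); Merging all regions: only the r=6 cylinder is present, so the union is just that shape — area = 108.00 mm²; the cylinder at (10.5, 8.5): section is a regular 12-gon, circumradius r=7.5 (area = (12/2)·7.500²·sin(360°/12) = 168.75 mm²); Taking the union: the 2 present regions are separate (no shared area or edge), so areas and boundary lengths simply add and each stays a separate island — area = 276.75 mm²; (rotated 35° about Z; rotation is an isometry so areas/perimeters/island counts are preserved). So its area = 276.75 mm². Layer 55 (z = 11): the cylinder is not intersected at this z (z outside [0, 7.5]); the cone at (6, 8.5) does not reach this height (z outside [4, 9]); Merging all regions: nothing is present at this height; the cylinder at (10.5, 8.5): section is a regular 12-gon, circumradius r=7.5 (area = (12/2)·7.500²·sin(360°/12) = 168.75 mm²); Merging all regions: only the r=7.5 cylinder at (10.5, 8.5) is present, so the union is just that shape — area = 168.75 mm²; (rotated 35° about Z; rotation is an isometry so areas/perimeters/island counts are preserved). So its area = 168.75 mm². Layer 17 is larger (276.75 vs 168.75 mm²).

layer 17 (z = 3.4 mm)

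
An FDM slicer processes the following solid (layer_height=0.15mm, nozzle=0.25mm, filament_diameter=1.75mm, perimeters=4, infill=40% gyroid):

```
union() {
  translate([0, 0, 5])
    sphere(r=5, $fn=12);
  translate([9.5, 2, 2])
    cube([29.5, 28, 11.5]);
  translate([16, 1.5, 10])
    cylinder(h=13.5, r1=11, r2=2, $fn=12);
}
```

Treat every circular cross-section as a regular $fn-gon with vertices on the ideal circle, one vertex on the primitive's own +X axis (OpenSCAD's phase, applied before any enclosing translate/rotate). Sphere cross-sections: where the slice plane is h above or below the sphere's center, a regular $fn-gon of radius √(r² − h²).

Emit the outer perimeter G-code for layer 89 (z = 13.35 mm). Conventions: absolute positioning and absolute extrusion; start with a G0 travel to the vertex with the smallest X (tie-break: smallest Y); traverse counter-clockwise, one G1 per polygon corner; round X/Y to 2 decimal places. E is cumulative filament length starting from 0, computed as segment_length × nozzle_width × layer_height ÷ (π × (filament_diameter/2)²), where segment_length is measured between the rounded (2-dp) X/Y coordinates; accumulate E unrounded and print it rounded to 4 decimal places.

At z = 13.35 mm: the sphere is not intersected at this z (|z−center|=8.350 > r=5); the cube at (9.5, 2) is present — its section is the full 29.5×28 rectangle; the cone at (16, 1.5) (r1=11→r2=2) has section circumradius 8.767 here — a regular 12-gon; Merging all regions: the regions partially overlap (shared area 99.72 mm²), so overlapping operands fuse into one piece — 1 connected region. The outline is a single polygon with 13 vertices. Extrusion per mm of travel: 0.25 × 0.15 / (π × 0.875²) = 0.015591. Accumulating E over each segment gives final E = 2.0068.

G0 X7.23 Y1.50 Z13.35
G1 X8.41 Y-2.88 E0.0707
G1 X11.62 Y-6.09 E0.1415
G1 X16.00 Y-7.27 E0.2122
G1 X20.38 Y-6.09 E0.2829
G1 X23.59 Y-2.88 E0.3537
G1 X24.77 Y1.50 E0.4244
G1 X24.63 Y2.00 E0.4325
G1 X39.00 Y2.00 E0.6566
G1 X39.00 Y30.00 E1.0931
G1 X9.50 Y30.00 E1.5530
G1 X9.50 Y6.98 E1.9119
G1 X8.41 Y5.88 E1.9361
G1 X7.23 Y1.50 E2.0068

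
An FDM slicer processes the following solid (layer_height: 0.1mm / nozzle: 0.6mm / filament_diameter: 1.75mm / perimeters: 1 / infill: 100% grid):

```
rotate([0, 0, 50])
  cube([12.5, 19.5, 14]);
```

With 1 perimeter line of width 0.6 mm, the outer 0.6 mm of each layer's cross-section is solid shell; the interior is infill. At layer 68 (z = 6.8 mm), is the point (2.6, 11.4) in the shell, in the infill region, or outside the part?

At z = 6.8 mm: the 12.5×19.5 cube contributes its full rectangle; (rotated 50° about Z; rotation is an isometry so areas/perimeters/island counts are preserved). Overall, the cross-section is a single solid region. Undo the 50° rotation: the query point maps to (10.404, 5.336) in the un-rotated model frame. The nearest boundary edge runs (12.50, 0.00)→(12.50, 19.50); distance from the point to it = 2.10 mm. The point is inside the cross-section and 2.10 mm from the nearest boundary — more than the 0.6 mm shell width (1 × 0.6), so it's in the infill interior.

infill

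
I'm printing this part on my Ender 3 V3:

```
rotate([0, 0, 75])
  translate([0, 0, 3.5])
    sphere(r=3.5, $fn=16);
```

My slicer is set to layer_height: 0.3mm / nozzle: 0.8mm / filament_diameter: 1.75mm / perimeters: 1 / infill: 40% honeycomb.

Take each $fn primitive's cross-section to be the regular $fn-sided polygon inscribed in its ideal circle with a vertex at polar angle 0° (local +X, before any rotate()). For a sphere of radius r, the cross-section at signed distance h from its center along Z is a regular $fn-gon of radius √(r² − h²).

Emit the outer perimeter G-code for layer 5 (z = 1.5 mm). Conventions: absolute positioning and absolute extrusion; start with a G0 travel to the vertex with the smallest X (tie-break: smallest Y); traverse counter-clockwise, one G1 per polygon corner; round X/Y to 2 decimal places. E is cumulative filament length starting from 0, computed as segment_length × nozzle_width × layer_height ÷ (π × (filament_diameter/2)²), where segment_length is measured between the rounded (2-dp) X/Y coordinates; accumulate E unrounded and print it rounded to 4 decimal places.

At z = 1.5 mm: the r=3.5 sphere contributes a regular 16-gon of circumradius √(3.5²−2²) = 2.872; (whole slice rotated 75° about Z — lengths, areas and connectivity unchanged). The outline is a single polygon with 16 vertices. Extrusion per mm of travel: 0.8 × 0.3 / (π × 0.875²) = 0.099780. Accumulating E over each segment gives final E = 1.7896.

G0 X-2.85 Y-0.37 Z1.50
G1 X-2.49 Y-1.44 E0.1126
G1 X-1.75 Y-2.28 E0.2243
G1 X-0.74 Y-2.77 E0.3364
G1 X0.37 Y-2.85 E0.4474
G1 X1.44 Y-2.49 E0.5600
G1 X2.28 Y-1.75 E0.6717
G1 X2.77 Y-0.74 E0.7838
G1 X2.85 Y0.37 E0.8948
G1 X2.49 Y1.44 E1.0075
G1 X1.75 Y2.28 E1.1192
G1 X0.74 Y2.77 E1.2312
G1 X-0.37 Y2.85 E1.3422
G1 X-1.44 Y2.49 E1.4549
G1 X-2.28 Y1.75 E1.5666
G1 X-2.77 Y0.74 E1.6786
G1 X-2.85 Y-0.37 E1.7896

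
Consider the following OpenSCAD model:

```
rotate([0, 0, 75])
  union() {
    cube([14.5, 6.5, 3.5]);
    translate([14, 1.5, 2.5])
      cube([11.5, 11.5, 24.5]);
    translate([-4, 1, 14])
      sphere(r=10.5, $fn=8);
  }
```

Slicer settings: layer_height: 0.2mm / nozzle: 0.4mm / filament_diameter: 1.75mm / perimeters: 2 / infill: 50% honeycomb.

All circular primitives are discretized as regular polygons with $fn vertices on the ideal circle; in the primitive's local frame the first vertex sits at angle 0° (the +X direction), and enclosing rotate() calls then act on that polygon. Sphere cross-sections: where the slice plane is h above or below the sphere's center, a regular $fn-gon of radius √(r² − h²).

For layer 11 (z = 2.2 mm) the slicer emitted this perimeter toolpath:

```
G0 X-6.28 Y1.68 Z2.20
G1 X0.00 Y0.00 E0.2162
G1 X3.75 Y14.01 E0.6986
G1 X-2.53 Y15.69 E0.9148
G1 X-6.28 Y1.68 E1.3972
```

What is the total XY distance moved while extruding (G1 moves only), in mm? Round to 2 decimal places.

42.01 mm

Sum the Euclidean lengths of each G1 segment: total = 42.01 mm.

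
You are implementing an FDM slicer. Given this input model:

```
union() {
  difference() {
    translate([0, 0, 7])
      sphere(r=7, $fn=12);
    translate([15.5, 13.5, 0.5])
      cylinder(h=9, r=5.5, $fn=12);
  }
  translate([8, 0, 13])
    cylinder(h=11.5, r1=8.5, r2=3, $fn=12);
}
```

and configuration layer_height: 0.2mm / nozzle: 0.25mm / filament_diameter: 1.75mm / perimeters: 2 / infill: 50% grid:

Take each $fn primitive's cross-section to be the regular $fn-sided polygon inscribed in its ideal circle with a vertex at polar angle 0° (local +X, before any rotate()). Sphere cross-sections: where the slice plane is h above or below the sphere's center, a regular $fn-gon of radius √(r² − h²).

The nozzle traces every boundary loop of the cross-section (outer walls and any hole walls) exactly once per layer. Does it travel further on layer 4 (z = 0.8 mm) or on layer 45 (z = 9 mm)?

layer 45 (z = 9 mm)

Layer 4 (z = 0.8): the r=7 sphere slices to a regular 12-gon of circumradius 3.250 (√(r²−h²) with h=6.2 from center) (perimeter = 2·12·3.250·sin(180°/12) = 20.19 mm); the r=5.5 cylinder at (15.5, 13.5) contributes a regular 12-gon of circumradius 5.5 (perimeter = 2·12·5.500·sin(180°/12) = 34.16 mm); Subtracting the remaining from the first: starting from the r=7 sphere, the r=5.5 cylinder at (15.5, 13.5) misses the remaining region (no effect) — boundary = 20.19 mm; the cone at (8, 0) does not reach this height (z outside [13, 24.5]); Combining (union): only the result so far is present, so the union is just that shape — boundary = 20.19 mm. So its perimeter = 20.19 mm. Layer 45 (z = 9): the sphere: section is a regular 12-gon, circumradius = √(r²−h²) = √(7²−2²) = 6.708 (perimeter = 2·12·6.708·sin(180°/12) = 41.67 mm); the r=5.5 cylinder at (15.5, 13.5) contributes a regular 12-gon of circumradius 5.5 (perimeter = 2·12·5.500·sin(180°/12) = 34.16 mm); Taking the first minus the rest: starting from the r=7 sphere, the r=5.5 cylinder at (15.5, 13.5) misses the remaining region (no effect) — boundary = 41.67 mm; the cone at (8, 0) does not reach this height (z outside [13, 24.5]); Merging all regions: only that combined region is present, so the union is just that shape — boundary = 41.67 mm. So its perimeter = 41.67 mm. Layer 45 is larger (41.67 vs 20.19 mm).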